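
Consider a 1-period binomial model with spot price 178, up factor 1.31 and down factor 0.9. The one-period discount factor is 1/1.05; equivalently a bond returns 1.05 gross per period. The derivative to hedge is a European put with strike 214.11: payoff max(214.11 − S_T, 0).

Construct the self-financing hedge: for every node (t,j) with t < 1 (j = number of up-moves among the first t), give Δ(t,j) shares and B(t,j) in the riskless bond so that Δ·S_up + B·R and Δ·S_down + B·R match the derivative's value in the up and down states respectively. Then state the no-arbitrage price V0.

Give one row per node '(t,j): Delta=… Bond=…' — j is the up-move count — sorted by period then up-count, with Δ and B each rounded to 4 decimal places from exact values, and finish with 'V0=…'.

Since d<R<u, set p* = (R−d)/(u−d) = 0.3659; price each node as the discounted p*-expectation of its children.
At expiry t=1: V(1,0)=53.9100, V(1,1)=0.0000
(0,0): S=178.0000. Δ = (V_up−V_dn)/(S_up−S_dn) = (0.0000−53.9100)/(233.1800−160.2000) = -0.7387. V = [p*·0.0000 + (1−p*)·53.9100]/1.05 = 32.5589. B = V − Δ·S = 164.0467.
The time-0 hedge costs 32.5589, which is the no-arbitrage price.

(0,0): Delta=-0.7387 Bond=164.0467
V0=32.5589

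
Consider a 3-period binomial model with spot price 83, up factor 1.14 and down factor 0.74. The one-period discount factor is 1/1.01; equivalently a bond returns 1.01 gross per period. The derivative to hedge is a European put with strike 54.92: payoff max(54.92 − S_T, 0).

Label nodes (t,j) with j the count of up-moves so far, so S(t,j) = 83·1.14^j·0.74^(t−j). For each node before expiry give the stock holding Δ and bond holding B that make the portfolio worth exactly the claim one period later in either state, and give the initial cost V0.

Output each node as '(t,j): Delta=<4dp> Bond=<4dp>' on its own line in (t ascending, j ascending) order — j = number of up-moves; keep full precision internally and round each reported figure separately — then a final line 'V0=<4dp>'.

(0,0): Delta=-0.0969 Bond=9.4001
(1,0): Delta=-0.3226 Bond=23.3549
(1,1): Delta=-0.0264 Bond=2.8203
(2,0): Delta=-1.0000 Bond=54.3762
(2,1): Delta=-0.1109 Bond=8.7647
(2,2): Delta=0.0000 Bond=0.0000
V0=1.3541

Since d<R<u, set p* = (R−d)/(u−d) = 0.6750; price each node as the discounted p*-expectation of its children.
At expiry t=3: V(3,0)=21.2864, V(3,1)=3.1061, V(3,2)=0.0000, V(3,3)=0.0000
Node (2,0) S=45.4508: V=(p*·3.1061+(1−p*)·21.2864)/1.01=8.9254; Δ=(3.1061−21.2864)/(51.8139−33.6336)=-1.0000; B=V−Δ·S=54.3762
Node (2,1) S=70.0188: V=(p*·0.0000+(1−p*)·3.1061)/1.01=0.9995; Δ=(0.0000−3.1061)/(79.8214−51.8139)=-0.1109; B=V−Δ·S=8.7647
Node (2,2) S=107.8668: V=(p*·0.0000+(1−p*)·0.0000)/1.01=0.0000; Δ=(0.0000−0.0000)/(122.9682−79.8214)=0.0000; B=V−Δ·S=0.0000
Node (1,0) S=61.4200: V=(p*·0.9995+(1−p*)·8.9254)/1.01=3.5400; Δ=(0.9995−8.9254)/(70.0188−45.4508)=-0.3226; B=V−Δ·S=23.3549
Node (1,1) S=94.6200: V=(p*·0.0000+(1−p*)·0.9995)/1.01=0.3216; Δ=(0.0000−0.9995)/(107.8668−70.0188)=-0.0264; B=V−Δ·S=2.8203
Node (0,0) S=83.0000: V=(p*·0.3216+(1−p*)·3.5400)/1.01=1.3541; Δ=(0.3216−3.5400)/(94.6200−61.4200)=-0.0969; B=V−Δ·S=9.4001
Each (Δ,B) replicates both successor values, so the strategy is self-financing and V0 is arbitrage-free.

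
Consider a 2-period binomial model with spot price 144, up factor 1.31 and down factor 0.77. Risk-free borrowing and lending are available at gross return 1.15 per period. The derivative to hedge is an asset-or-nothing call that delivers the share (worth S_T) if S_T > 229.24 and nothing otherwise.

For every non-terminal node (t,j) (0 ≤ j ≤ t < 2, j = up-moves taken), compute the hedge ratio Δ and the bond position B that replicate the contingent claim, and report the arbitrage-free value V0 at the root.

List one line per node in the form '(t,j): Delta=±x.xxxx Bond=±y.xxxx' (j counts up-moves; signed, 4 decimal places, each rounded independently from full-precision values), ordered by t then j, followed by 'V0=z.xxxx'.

Under the risk-neutral measure, an up-move has probability p* = (R−d)/(u−d) = 0.7037 and values discount at R = 1.15.
At expiry t=2: V(2,0)=0.0000, V(2,1)=0.0000, V(2,2)=247.1184
Node (1,0) S=110.8800: V=(p*·0.0000+(1−p*)·0.0000)/1.15=0.0000; Δ=(0.0000−0.0000)/(145.2528−85.3776)=0.0000; B=V−Δ·S=0.0000
Node (1,1) S=188.6400: V=(p*·247.1184+(1−p*)·0.0000)/1.15=151.2158; Δ=(247.1184−0.0000)/(247.1184−145.2528)=2.4259; B=V−Δ·S=-306.4109
Node (0,0) S=144.0000: V=(p*·151.2158+(1−p*)·0.0000)/1.15=92.5314; Δ=(151.2158−0.0000)/(188.6400−110.8800)=1.9446; B=V−Δ·S=-187.4978
Each (Δ,B) replicates both successor values, so the strategy is self-financing and V0 is arbitrage-free.

(0,0): Delta=1.9446 Bond=-187.4978
(1,0): Delta=0.0000 Bond=0.0000
(1,1): Delta=2.4259 Bond=-306.4109
V0=92.5314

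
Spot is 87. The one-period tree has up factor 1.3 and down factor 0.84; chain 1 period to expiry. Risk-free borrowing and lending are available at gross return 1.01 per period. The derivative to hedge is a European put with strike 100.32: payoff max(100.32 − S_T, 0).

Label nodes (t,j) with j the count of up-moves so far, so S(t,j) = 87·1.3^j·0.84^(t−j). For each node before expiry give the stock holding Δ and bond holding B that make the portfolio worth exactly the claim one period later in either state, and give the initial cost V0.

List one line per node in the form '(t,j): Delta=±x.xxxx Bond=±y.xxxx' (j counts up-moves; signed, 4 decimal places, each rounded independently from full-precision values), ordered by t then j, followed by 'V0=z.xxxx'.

No-arbitrage ⇒ martingale measure with p* = (R−d)/(u−d) = 0.3696.
Terminal payoffs: V(1,0)=27.2400, V(1,1)=0.0000
  t=0,j=0: stock 87.0000 → up 113.1000 (V=0.0000), down 73.0800 (V=27.2400). Price 17.0030; hedge Δ=-0.6807, bond B=76.2204.
Check: Δ(0,0)·S0 + B(0,0) = 17.0030 = V0.

(0,0): Delta=-0.6807 Bond=76.2204
V0=17.0030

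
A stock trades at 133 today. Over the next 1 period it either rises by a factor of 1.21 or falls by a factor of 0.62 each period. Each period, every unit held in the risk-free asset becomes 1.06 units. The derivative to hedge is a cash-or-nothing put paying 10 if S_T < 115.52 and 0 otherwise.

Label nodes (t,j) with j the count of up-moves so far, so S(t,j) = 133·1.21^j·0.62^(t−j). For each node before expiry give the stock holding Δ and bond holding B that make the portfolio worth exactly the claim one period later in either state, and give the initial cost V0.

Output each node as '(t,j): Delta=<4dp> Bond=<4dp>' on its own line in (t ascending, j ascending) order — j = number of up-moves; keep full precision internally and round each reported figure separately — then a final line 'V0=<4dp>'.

(0,0): Delta=-0.1274 Bond=19.3476
V0=2.3985

The replicating-portfolio and risk-neutral prices coincide; use p* = (1.06−0.62)/(1.21−0.62) = 0.7458 for the latter.
Terminal payoffs: V(1,0)=10.0000, V(1,1)=0.0000
Node (0,0) S=133.0000: V=(p*·0.0000+(1−p*)·10.0000)/1.06=2.3985; Δ=(0.0000−10.0000)/(160.9300−82.4600)=-0.1274; B=V−Δ·S=19.3476
Each (Δ,B) replicates both successor values, so the strategy is self-financing and V0 is arbitrage-free.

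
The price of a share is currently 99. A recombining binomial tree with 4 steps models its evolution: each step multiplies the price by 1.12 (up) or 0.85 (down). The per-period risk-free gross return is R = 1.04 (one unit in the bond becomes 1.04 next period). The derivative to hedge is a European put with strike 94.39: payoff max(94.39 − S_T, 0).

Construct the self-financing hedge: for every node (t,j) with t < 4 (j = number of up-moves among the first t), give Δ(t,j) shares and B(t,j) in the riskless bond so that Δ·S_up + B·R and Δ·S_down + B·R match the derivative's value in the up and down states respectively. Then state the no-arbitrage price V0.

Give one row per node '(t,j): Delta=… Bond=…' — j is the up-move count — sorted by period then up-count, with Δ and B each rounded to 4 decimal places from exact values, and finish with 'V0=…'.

Under the risk-neutral measure, an up-move has probability p* = (R−d)/(u−d) = 0.7037 and values discount at R = 1.04.
Terminal values V(4,·): V(4,0)=42.7114, V(4,1)=26.2958, V(4,2)=4.6659, V(4,3)=0.0000, V(4,4)=0.0000
  t=3,j=0: stock 60.7984 → up 68.0942 (V=26.2958), down 51.6786 (V=42.7114). Price 29.9612; hedge Δ=-1.0000, bond B=90.7596.
  t=3,j=1: stock 80.1108 → up 89.7241 (V=4.6659), down 68.0942 (V=26.2958). Price 10.6488; hedge Δ=-1.0000, bond B=90.7596.
  t=3,j=2: stock 105.5578 → up 118.2247 (V=0.0000), down 89.7241 (V=4.6659). Price 1.3293; hedge Δ=-0.1637, bond B=18.6104.
  t=3,j=3: stock 139.0879 → up 155.7784 (V=0.0000), down 118.2247 (V=0.0000). Price 0.0000; hedge Δ=0.0000, bond B=0.0000.
  t=2,j=0: stock 71.5275 → up 80.1108 (V=10.6488), down 60.7984 (V=29.9612). Price 15.7414; hedge Δ=-1.0000, bond B=87.2689.
  t=2,j=1: stock 94.2480 → up 105.5578 (V=1.3293), down 80.1108 (V=10.6488). Price 3.9333; hedge Δ=-0.3662, bond B=38.4500.
  t=2,j=2: stock 124.1856 → up 139.0879 (V=0.0000), down 105.5578 (V=1.3293). Price 0.3787; hedge Δ=-0.0396, bond B=5.3021.
  t=1,j=0: stock 84.1500 → up 94.2480 (V=3.9333), down 71.5275 (V=15.7414). Price 7.1462; hedge Δ=-0.5197, bond B=50.8796.
  t=1,j=1: stock 110.8800 → up 124.1856 (V=0.3787), down 94.2480 (V=3.9333). Price 1.3769; hedge Δ=-0.1187, bond B=14.5420.
  t=0,j=0: stock 99.0000 → up 110.8800 (V=1.3769), down 84.1500 (V=7.1462). Price 2.9676; hedge Δ=-0.2158, bond B=24.3353.
The time-0 hedge costs 2.9676, which is the no-arbitrage price.

(0,0): Delta=-0.2158 Bond=24.3353
(1,0): Delta=-0.5197 Bond=50.8796
(1,1): Delta=-0.1187 Bond=14.5420
(2,0): Delta=-1.0000 Bond=87.2689
(2,1): Delta=-0.3662 Bond=38.4500
(2,2): Delta=-0.0396 Bond=5.3021
(3,0): Delta=-1.0000 Bond=90.7596
(3,1): Delta=-1.0000 Bond=90.7596
(3,2): Delta=-0.1637 Bond=18.6104
(3,3): Delta=0.0000 Bond=0.0000
V0=2.9676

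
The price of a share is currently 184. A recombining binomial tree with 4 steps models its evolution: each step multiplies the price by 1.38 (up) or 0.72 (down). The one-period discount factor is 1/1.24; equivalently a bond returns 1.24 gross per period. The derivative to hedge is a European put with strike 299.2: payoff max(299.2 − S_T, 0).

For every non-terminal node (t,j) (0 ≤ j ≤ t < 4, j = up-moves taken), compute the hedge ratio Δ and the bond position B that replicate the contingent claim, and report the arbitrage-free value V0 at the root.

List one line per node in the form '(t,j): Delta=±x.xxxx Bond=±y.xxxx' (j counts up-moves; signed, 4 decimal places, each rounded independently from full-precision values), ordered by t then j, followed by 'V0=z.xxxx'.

Since d<R<u, set p* = (R−d)/(u−d) = 0.7879; price each node as the discounted p*-expectation of its children.
Terminal values V(4,·): V(4,0)=249.7521, V(4,1)=204.4249, V(4,2)=117.5477, V(4,3)=0.0000, V(4,4)=0.0000
Node (3,0) S=68.6776: V=(p*·204.4249+(1−p*)·249.7521)/1.24=172.6127; Δ=(204.4249−249.7521)/(94.7751−49.4479)=-1.0000; B=V−Δ·S=241.2903
Node (3,1) S=131.6321: V=(p*·117.5477+(1−p*)·204.4249)/1.24=109.6582; Δ=(117.5477−204.4249)/(181.6523−94.7751)=-1.0000; B=V−Δ·S=241.2903
Node (3,2) S=252.2949: V=(p*·0.0000+(1−p*)·117.5477)/1.24=20.1083; Δ=(0.0000−117.5477)/(348.1670−181.6523)=-0.7059; B=V−Δ·S=198.2109
Node (3,3) S=483.5652: V=(p*·0.0000+(1−p*)·0.0000)/1.24=0.0000; Δ=(0.0000−0.0000)/(667.3200−348.1670)=0.0000; B=V−Δ·S=0.0000
Node (2,0) S=95.3856: V=(p*·109.6582+(1−p*)·172.6127)/1.24=99.2034; Δ=(109.6582−172.6127)/(131.6321−68.6776)=-1.0000; B=V−Δ·S=194.5890
Node (2,1) S=182.8224: V=(p*·20.1083+(1−p*)·109.6582)/1.24=31.5353; Δ=(20.1083−109.6582)/(252.2949−131.6321)=-0.7421; B=V−Δ·S=167.2169
Node (2,2) S=350.4096: V=(p*·0.0000+(1−p*)·20.1083)/1.24=3.4398; Δ=(0.0000−20.1083)/(483.5652−252.2949)=-0.0869; B=V−Δ·S=33.9070
Node (1,0) S=132.4800: V=(p*·31.5353+(1−p*)·99.2034)/1.24=37.0074; Δ=(31.5353−99.2034)/(182.8224−95.3856)=-0.7739; B=V−Δ·S=139.5347
Node (1,1) S=253.9200: V=(p*·3.4398+(1−p*)·31.5353)/1.24=7.5802; Δ=(3.4398−31.5353)/(350.4096−182.8224)=-0.1676; B=V−Δ·S=50.1491
Node (0,0) S=184.0000: V=(p*·7.5802+(1−p*)·37.0074)/1.24=11.1471; Δ=(7.5802−37.0074)/(253.9200−132.4800)=-0.2423; B=V−Δ·S=55.7336
Root portfolio cost Δ·184+B reproduces V0=11.1471.

(0,0): Delta=-0.2423 Bond=55.7336
(1,0): Delta=-0.7739 Bond=139.5347
(1,1): Delta=-0.1676 Bond=50.1491
(2,0): Delta=-1.0000 Bond=194.5890
(2,1): Delta=-0.7421 Bond=167.2169
(2,2): Delta=-0.0869 Bond=33.9070
(3,0): Delta=-1.0000 Bond=241.2903
(3,1): Delta=-1.0000 Bond=241.2903
(3,2): Delta=-0.7059 Bond=198.2109
(3,3): Delta=0.0000 Bond=0.0000
V0=11.1471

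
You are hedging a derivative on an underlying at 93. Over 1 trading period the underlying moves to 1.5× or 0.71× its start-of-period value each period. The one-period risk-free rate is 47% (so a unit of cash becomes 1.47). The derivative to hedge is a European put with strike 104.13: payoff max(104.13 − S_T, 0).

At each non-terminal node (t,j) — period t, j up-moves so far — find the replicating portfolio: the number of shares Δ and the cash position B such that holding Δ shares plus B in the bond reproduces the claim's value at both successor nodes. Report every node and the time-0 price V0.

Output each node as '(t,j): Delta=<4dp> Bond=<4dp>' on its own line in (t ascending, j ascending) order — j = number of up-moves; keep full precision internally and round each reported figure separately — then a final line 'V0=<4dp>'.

Under the risk-neutral measure, an up-move has probability p* = (R−d)/(u−d) = 0.9620 and values discount at R = 1.47.
Terminal values V(1,·): V(1,0)=38.1000, V(1,1)=0.0000
Node (0,0) S=93.0000: V=(p*·0.0000+(1−p*)·38.1000)/1.47=0.9842; Δ=(0.0000−38.1000)/(139.5000−66.0300)=-0.5186; B=V−Δ·S=49.2121
Check: Δ(0,0)·S0 + B(0,0) = 0.9842 = V0.

(0,0): Delta=-0.5186 Bond=49.2121
V0=0.9842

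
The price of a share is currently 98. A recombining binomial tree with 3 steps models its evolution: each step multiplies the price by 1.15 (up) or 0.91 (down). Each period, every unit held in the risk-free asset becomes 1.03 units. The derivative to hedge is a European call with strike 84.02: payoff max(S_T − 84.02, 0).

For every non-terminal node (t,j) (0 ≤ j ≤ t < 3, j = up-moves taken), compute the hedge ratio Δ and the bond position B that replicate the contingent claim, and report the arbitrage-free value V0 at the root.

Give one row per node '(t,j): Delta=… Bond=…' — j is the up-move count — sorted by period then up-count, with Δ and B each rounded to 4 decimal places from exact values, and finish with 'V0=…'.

(0,0): Delta=0.8981 Bond=-65.7412
(1,0): Delta=0.7693 Bond=-56.2299
(1,1): Delta=1.0000 Bond=-79.1969
(2,0): Delta=0.4778 Bond=-34.2607
(2,1): Delta=1.0000 Bond=-81.5728
(2,2): Delta=1.0000 Bond=-81.5728
V0=22.2732

Risk-neutral probability p* = (R−d)/(u−d) = (1.03−0.91)/(1.15−0.91) = 0.5000.
Terminal payoffs: V(3,0)=0.0000, V(3,1)=9.3069, V(3,2)=33.9206, V(3,3)=65.0257
(2,0): S=81.1538. Δ = (V_up−V_dn)/(S_up−S_dn) = (9.3069−0.0000)/(93.3269−73.8500) = 0.4778. V = [p*·9.3069 + (1−p*)·0.0000]/1.03 = 4.5179. B = V − Δ·S = -34.2607.
(2,1): S=102.5570. Δ = (V_up−V_dn)/(S_up−S_dn) = (33.9206−9.3069)/(117.9405−93.3269) = 1.0000. V = [p*·33.9206 + (1−p*)·9.3069]/1.03 = 20.9842. B = V − Δ·S = -81.5728.
(2,2): S=129.6050. Δ = (V_up−V_dn)/(S_up−S_dn) = (65.0257−33.9206)/(149.0457−117.9406) = 1.0000. V = [p*·65.0257 + (1−p*)·33.9206]/1.03 = 48.0322. B = V − Δ·S = -81.5728.
(1,0): S=89.1800. Δ = (V_up−V_dn)/(S_up−S_dn) = (20.9842−4.5179)/(102.5570−81.1538) = 0.7693. V = [p*·20.9842 + (1−p*)·4.5179]/1.03 = 12.3797. B = V − Δ·S = -56.2299.
(1,1): S=112.7000. Δ = (V_up−V_dn)/(S_up−S_dn) = (48.0322−20.9842)/(129.6050−102.5570) = 1.0000. V = [p*·48.0322 + (1−p*)·20.9842]/1.03 = 33.5031. B = V − Δ·S = -79.1969.
(0,0): S=98.0000. Δ = (V_up−V_dn)/(S_up−S_dn) = (33.5031−12.3797)/(112.7000−89.1800) = 0.8981. V = [p*·33.5031 + (1−p*)·12.3797]/1.03 = 22.2732. B = V − Δ·S = -65.7412.
Check: Δ(0,0)·S0 + B(0,0) = 22.2732 = V0.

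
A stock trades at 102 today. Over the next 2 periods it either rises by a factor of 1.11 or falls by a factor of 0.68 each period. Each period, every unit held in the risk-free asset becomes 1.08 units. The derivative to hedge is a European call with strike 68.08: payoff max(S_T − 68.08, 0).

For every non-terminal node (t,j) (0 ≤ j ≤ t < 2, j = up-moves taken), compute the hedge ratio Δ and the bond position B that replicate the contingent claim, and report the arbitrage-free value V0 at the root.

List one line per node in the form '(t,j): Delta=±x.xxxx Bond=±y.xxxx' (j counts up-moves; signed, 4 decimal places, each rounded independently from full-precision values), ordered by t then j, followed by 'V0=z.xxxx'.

(0,0): Delta=0.9692 Bond=-55.1382
(1,0): Delta=0.2987 Bond=-13.0459
(1,1): Delta=1.0000 Bond=-63.0370
V0=43.7197

The replicating-portfolio and risk-neutral prices coincide; use p* = (1.08−0.68)/(1.11−0.68) = 0.9302 for the latter.
Terminal values V(2,·): V(2,0)=0.0000, V(2,1)=8.9096, V(2,2)=57.5942
Node (1,0) S=69.3600: V=(p*·8.9096+(1−p*)·0.0000)/1.08=7.6741; Δ=(8.9096−0.0000)/(76.9896−47.1648)=0.2987; B=V−Δ·S=-13.0459
Node (1,1) S=113.2200: V=(p*·57.5942+(1−p*)·8.9096)/1.08=50.1830; Δ=(57.5942−8.9096)/(125.6742−76.9896)=1.0000; B=V−Δ·S=-63.0370
Node (0,0) S=102.0000: V=(p*·50.1830+(1−p*)·7.6741)/1.08=43.7197; Δ=(50.1830−7.6741)/(113.2200−69.3600)=0.9692; B=V−Δ·S=-55.1382
The time-0 hedge costs 43.7197, which is the no-arbitrage price.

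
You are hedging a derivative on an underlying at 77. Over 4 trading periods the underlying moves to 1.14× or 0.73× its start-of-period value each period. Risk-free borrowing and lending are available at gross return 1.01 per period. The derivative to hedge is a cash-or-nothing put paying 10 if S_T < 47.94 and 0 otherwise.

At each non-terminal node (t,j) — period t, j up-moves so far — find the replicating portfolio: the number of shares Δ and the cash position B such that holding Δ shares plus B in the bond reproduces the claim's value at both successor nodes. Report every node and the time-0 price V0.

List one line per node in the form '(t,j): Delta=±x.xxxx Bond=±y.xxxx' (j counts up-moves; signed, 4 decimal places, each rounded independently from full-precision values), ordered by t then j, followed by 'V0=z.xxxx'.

Risk-neutral probability p* = (R−d)/(u−d) = (1.01−0.73)/(1.14−0.73) = 0.6829.
Terminal payoffs: V(4,0)=10.0000, V(4,1)=10.0000, V(4,2)=0.0000, V(4,3)=0.0000, V(4,4)=0.0000
Node (3,0) S=29.9543: V=(p*·10.0000+(1−p*)·10.0000)/1.01=9.9010; Δ=(10.0000−10.0000)/(34.1479−21.8666)=0.0000; B=V−Δ·S=9.9010
Node (3,1) S=46.7780: V=(p*·0.0000+(1−p*)·10.0000)/1.01=3.1393; Δ=(0.0000−10.0000)/(53.3269−34.1479)=-0.5214; B=V−Δ·S=27.5296
Node (3,2) S=73.0505: V=(p*·0.0000+(1−p*)·0.0000)/1.01=0.0000; Δ=(0.0000−0.0000)/(83.2776−53.3269)=0.0000; B=V−Δ·S=0.0000
Node (3,3) S=114.0789: V=(p*·0.0000+(1−p*)·0.0000)/1.01=0.0000; Δ=(0.0000−0.0000)/(130.0499−83.2776)=0.0000; B=V−Δ·S=0.0000
Node (2,0) S=41.0333: V=(p*·3.1393+(1−p*)·9.9010)/1.01=5.2310; Δ=(3.1393−9.9010)/(46.7780−29.9543)=-0.4019; B=V−Δ·S=21.7228
Node (2,1) S=64.0794: V=(p*·0.0000+(1−p*)·3.1393)/1.01=0.9855; Δ=(0.0000−3.1393)/(73.0505−46.7780)=-0.1195; B=V−Δ·S=8.6425
Node (2,2) S=100.0692: V=(p*·0.0000+(1−p*)·0.0000)/1.01=0.0000; Δ=(0.0000−0.0000)/(114.0789−73.0505)=0.0000; B=V−Δ·S=0.0000
Node (1,0) S=56.2100: V=(p*·0.9855+(1−p*)·5.2310)/1.01=2.3086; Δ=(0.9855−5.2310)/(64.0794−41.0333)=-0.1842; B=V−Δ·S=12.6633
Node (1,1) S=87.7800: V=(p*·0.0000+(1−p*)·0.9855)/1.01=0.3094; Δ=(0.0000−0.9855)/(100.0692−64.0794)=-0.0274; B=V−Δ·S=2.7132
Node (0,0) S=77.0000: V=(p*·0.3094+(1−p*)·2.3086)/1.01=0.9339; Δ=(0.3094−2.3086)/(87.7800−56.2100)=-0.0633; B=V−Δ·S=5.8100
Self-financing check: at every node Δ·S+B equals the discounted successor values.

(0,0): Delta=-0.0633 Bond=5.8100
(1,0): Delta=-0.1842 Bond=12.6633
(1,1): Delta=-0.0274 Bond=2.7132
(2,0): Delta=-0.4019 Bond=21.7228
(2,1): Delta=-0.1195 Bond=8.6425
(2,2): Delta=0.0000 Bond=0.0000
(3,0): Delta=0.0000 Bond=9.9010
(3,1): Delta=-0.5214 Bond=27.5296
(3,2): Delta=0.0000 Bond=0.0000
(3,3): Delta=0.0000 Bond=0.0000
V0=0.9339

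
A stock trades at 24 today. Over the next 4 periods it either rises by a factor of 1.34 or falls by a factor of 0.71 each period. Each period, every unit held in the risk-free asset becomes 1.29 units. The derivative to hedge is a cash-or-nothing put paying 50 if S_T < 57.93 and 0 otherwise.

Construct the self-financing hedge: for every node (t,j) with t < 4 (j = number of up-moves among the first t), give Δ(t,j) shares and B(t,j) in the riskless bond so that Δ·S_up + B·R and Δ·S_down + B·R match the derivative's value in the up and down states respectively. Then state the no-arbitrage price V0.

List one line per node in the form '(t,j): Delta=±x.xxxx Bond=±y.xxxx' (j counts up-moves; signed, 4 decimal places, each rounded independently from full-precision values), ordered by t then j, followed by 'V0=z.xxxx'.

Since d<R<u, set p* = (R−d)/(u−d) = 0.9206; price each node as the discounted p*-expectation of its children.
Payoff layer (t=4): V(4,0)=50.0000, V(4,1)=50.0000, V(4,2)=50.0000, V(4,3)=50.0000, V(4,4)=0.0000
(3,0): S=8.5899. Δ = (V_up−V_dn)/(S_up−S_dn) = (50.0000−50.0000)/(11.5104−6.0988) = 0.0000. V = [p*·50.0000 + (1−p*)·50.0000]/1.29 = 38.7597. B = V − Δ·S = 38.7597.
(3,1): S=16.2119. Δ = (V_up−V_dn)/(S_up−S_dn) = (50.0000−50.0000)/(21.7239−11.5104) = 0.0000. V = [p*·50.0000 + (1−p*)·50.0000]/1.29 = 38.7597. B = V − Δ·S = 38.7597.
(3,2): S=30.5970. Δ = (V_up−V_dn)/(S_up−S_dn) = (50.0000−50.0000)/(41.0000−21.7239) = 0.0000. V = [p*·50.0000 + (1−p*)·50.0000]/1.29 = 38.7597. B = V − Δ·S = 38.7597.
(3,3): S=57.7465. Δ = (V_up−V_dn)/(S_up−S_dn) = (0.0000−50.0000)/(77.3803−41.0000) = -1.3744. V = [p*·0.0000 + (1−p*)·50.0000]/1.29 = 3.0762. B = V − Δ·S = 82.4412.
(2,0): S=12.0984. Δ = (V_up−V_dn)/(S_up−S_dn) = (38.7597−38.7597)/(16.2119−8.5899) = 0.0000. V = [p*·38.7597 + (1−p*)·38.7597]/1.29 = 30.0463. B = V − Δ·S = 30.0463.
(2,1): S=22.8336. Δ = (V_up−V_dn)/(S_up−S_dn) = (38.7597−38.7597)/(30.5970−16.2119) = 0.0000. V = [p*·38.7597 + (1−p*)·38.7597]/1.29 = 30.0463. B = V − Δ·S = 30.0463.
(2,2): S=43.0944. Δ = (V_up−V_dn)/(S_up−S_dn) = (3.0762−38.7597)/(57.7465−30.5970) = -1.3143. V = [p*·3.0762 + (1−p*)·38.7597]/1.29 = 4.5800. B = V − Δ·S = 61.2205.
(1,0): S=17.0400. Δ = (V_up−V_dn)/(S_up−S_dn) = (30.0463−30.0463)/(22.8336−12.0984) = 0.0000. V = [p*·30.0463 + (1−p*)·30.0463]/1.29 = 23.2917. B = V − Δ·S = 23.2917.
(1,1): S=32.1600. Δ = (V_up−V_dn)/(S_up−S_dn) = (4.5800−30.0463)/(43.0944−22.8336) = -1.2569. V = [p*·4.5800 + (1−p*)·30.0463]/1.29 = 5.1172. B = V − Δ·S = 45.5398.
(0,0): S=24.0000. Δ = (V_up−V_dn)/(S_up−S_dn) = (5.1172−23.2917)/(32.1600−17.0400) = -1.2020. V = [p*·5.1172 + (1−p*)·23.2917]/1.29 = 5.0849. B = V − Δ·S = 33.9334.
Check: Δ(0,0)·S0 + B(0,0) = 5.0849 = V0.

(0,0): Delta=-1.2020 Bond=33.9334
(1,0): Delta=0.0000 Bond=23.2917
(1,1): Delta=-1.2569 Bond=45.5398
(2,0): Delta=0.0000 Bond=30.0463
(2,1): Delta=0.0000 Bond=30.0463
(2,2): Delta=-1.3143 Bond=61.2205
(3,0): Delta=0.0000 Bond=38.7597
(3,1): Delta=0.0000 Bond=38.7597
(3,2): Delta=0.0000 Bond=38.7597
(3,3): Delta=-1.3744 Bond=82.4412
V0=5.0849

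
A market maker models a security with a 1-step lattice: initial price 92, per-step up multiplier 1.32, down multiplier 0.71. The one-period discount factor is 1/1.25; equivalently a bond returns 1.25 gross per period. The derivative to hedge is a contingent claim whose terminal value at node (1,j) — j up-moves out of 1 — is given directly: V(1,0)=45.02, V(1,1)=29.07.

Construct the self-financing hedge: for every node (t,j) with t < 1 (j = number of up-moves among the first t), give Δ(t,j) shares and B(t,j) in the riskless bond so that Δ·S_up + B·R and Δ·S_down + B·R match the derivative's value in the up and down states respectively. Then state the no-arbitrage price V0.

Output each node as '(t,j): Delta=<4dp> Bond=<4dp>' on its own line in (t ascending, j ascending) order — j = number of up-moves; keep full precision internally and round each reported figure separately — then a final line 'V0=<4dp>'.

Since d<R<u, set p* = (R−d)/(u−d) = 0.8852; price each node as the discounted p*-expectation of its children.
At expiry t=1: V(1,0)=45.0200, V(1,1)=29.0700
  t=0,j=0: stock 92.0000 → up 121.4400 (V=29.0700), down 65.3200 (V=45.0200). Price 24.7203; hedge Δ=-0.2842, bond B=50.8678.
Each (Δ,B) replicates both successor values, so the strategy is self-financing and V0 is arbitrage-free.

(0,0): Delta=-0.2842 Bond=50.8678
V0=24.7203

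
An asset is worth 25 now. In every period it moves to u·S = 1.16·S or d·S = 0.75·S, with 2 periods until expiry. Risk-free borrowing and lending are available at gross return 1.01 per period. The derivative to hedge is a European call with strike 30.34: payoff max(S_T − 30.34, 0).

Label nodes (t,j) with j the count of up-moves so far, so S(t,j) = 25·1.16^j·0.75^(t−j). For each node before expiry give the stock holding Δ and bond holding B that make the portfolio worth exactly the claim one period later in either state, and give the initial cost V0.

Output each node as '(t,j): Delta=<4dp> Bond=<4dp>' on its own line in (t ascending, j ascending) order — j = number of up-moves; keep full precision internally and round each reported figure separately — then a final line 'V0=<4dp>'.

Under the risk-neutral measure, an up-move has probability p* = (R−d)/(u−d) = 0.6341 and values discount at R = 1.01.
Terminal values V(2,·): V(2,0)=0.0000, V(2,1)=0.0000, V(2,2)=3.3000
  t=1,j=0: stock 18.7500 → up 21.7500 (V=0.0000), down 14.0625 (V=0.0000). Price 0.0000; hedge Δ=0.0000, bond B=0.0000.
  t=1,j=1: stock 29.0000 → up 33.6400 (V=3.3000), down 21.7500 (V=0.0000). Price 2.0720; hedge Δ=0.2775, bond B=-5.9768.
  t=0,j=0: stock 25.0000 → up 29.0000 (V=2.0720), down 18.7500 (V=0.0000). Price 1.3009; hedge Δ=0.2021, bond B=-3.7527.
Check: Δ(0,0)·S0 + B(0,0) = 1.3009 = V0.

(0,0): Delta=0.2021 Bond=-3.7527
(1,0): Delta=0.0000 Bond=0.0000
(1,1): Delta=0.2775 Bond=-5.9768
V0=1.3009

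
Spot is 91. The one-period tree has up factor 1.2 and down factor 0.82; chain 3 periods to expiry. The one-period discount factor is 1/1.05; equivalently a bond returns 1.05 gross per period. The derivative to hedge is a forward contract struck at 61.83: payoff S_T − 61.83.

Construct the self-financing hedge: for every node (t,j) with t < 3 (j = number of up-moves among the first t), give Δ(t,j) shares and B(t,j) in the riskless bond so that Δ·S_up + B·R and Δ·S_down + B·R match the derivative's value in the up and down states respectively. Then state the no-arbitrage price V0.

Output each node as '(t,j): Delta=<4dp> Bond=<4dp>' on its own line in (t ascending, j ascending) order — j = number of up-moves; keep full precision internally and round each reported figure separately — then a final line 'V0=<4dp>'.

(0,0): Delta=1.0000 Bond=-53.4111
(1,0): Delta=1.0000 Bond=-56.0816
(1,1): Delta=1.0000 Bond=-56.0816
(2,0): Delta=1.0000 Bond=-58.8857
(2,1): Delta=1.0000 Bond=-58.8857
(2,2): Delta=1.0000 Bond=-58.8857
V0=37.5889

The replicating-portfolio and risk-neutral prices coincide; use p* = (1.05−0.82)/(1.2−0.82) = 0.6053 for the latter.
Terminal payoffs: V(3,0)=-11.6555, V(3,1)=11.5961, V(3,2)=45.6228, V(3,3)=95.4180
(2,0): S=61.1884. Δ = (V_up−V_dn)/(S_up−S_dn) = (11.5961−-11.6555)/(73.4261−50.1745) = 1.0000. V = [p*·11.5961 + (1−p*)·-11.6555]/1.05 = 2.3027. B = V − Δ·S = -58.8857.
(2,1): S=89.5440. Δ = (V_up−V_dn)/(S_up−S_dn) = (45.6228−11.5961)/(107.4528−73.4261) = 1.0000. V = [p*·45.6228 + (1−p*)·11.5961]/1.05 = 30.6583. B = V − Δ·S = -58.8857.
(2,2): S=131.0400. Δ = (V_up−V_dn)/(S_up−S_dn) = (95.4180−45.6228)/(157.2480−107.4528) = 1.0000. V = [p*·95.4180 + (1−p*)·45.6228]/1.05 = 72.1543. B = V − Δ·S = -58.8857.
(1,0): S=74.6200. Δ = (V_up−V_dn)/(S_up−S_dn) = (30.6583−2.3027)/(89.5440−61.1884) = 1.0000. V = [p*·30.6583 + (1−p*)·2.3027]/1.05 = 18.5384. B = V − Δ·S = -56.0816.
(1,1): S=109.2000. Δ = (V_up−V_dn)/(S_up−S_dn) = (72.1543−30.6583)/(131.0400−89.5440) = 1.0000. V = [p*·72.1543 + (1−p*)·30.6583]/1.05 = 53.1184. B = V − Δ·S = -56.0816.
(0,0): S=91.0000. Δ = (V_up−V_dn)/(S_up−S_dn) = (53.1184−18.5384)/(109.2000−74.6200) = 1.0000. V = [p*·53.1184 + (1−p*)·18.5384]/1.05 = 37.5889. B = V − Δ·S = -53.4111.
Each (Δ,B) replicates both successor values, so the strategy is self-financing and V0 is arbitrage-free.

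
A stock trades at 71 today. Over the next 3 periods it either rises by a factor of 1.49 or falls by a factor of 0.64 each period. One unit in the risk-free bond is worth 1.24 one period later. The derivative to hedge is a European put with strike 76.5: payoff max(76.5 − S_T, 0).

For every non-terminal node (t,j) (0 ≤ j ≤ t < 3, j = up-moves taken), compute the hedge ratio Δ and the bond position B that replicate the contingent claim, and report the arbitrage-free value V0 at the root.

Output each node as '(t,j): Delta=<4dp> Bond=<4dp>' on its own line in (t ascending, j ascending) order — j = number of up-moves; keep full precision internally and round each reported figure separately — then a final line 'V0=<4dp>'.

Risk-neutral probability p* = (R−d)/(u−d) = (1.24−0.64)/(1.49−0.64) = 0.7059.
Terminal payoffs: V(3,0)=57.8878, V(3,1)=33.1684, V(3,2)=0.0000, V(3,3)=0.0000
(2,0): S=29.0816. Δ = (V_up−V_dn)/(S_up−S_dn) = (33.1684−57.8878)/(43.3316−18.6122) = -1.0000. V = [p*·33.1684 + (1−p*)·57.8878]/1.24 = 32.6119. B = V − Δ·S = 61.6935.
(2,1): S=67.7056. Δ = (V_up−V_dn)/(S_up−S_dn) = (0.0000−33.1684)/(100.8813−43.3316) = -0.5763. V = [p*·0.0000 + (1−p*)·33.1684]/1.24 = 7.8673. B = V − Δ·S = 46.8889.
(2,2): S=157.6271. Δ = (V_up−V_dn)/(S_up−S_dn) = (0.0000−0.0000)/(234.8644−100.8813) = 0.0000. V = [p*·0.0000 + (1−p*)·0.0000]/1.24 = 0.0000. B = V − Δ·S = 0.0000.
(1,0): S=45.4400. Δ = (V_up−V_dn)/(S_up−S_dn) = (7.8673−32.6119)/(67.7056−29.0816) = -0.6407. V = [p*·7.8673 + (1−p*)·32.6119]/1.24 = 12.2138. B = V − Δ·S = 41.3252.
(1,1): S=105.7900. Δ = (V_up−V_dn)/(S_up−S_dn) = (0.0000−7.8673)/(157.6271−67.7056) = -0.0875. V = [p*·0.0000 + (1−p*)·7.8673]/1.24 = 1.8661. B = V − Δ·S = 11.1217.
(0,0): S=71.0000. Δ = (V_up−V_dn)/(S_up−S_dn) = (1.8661−12.2138)/(105.7900−45.4400) = -0.1715. V = [p*·1.8661 + (1−p*)·12.2138]/1.24 = 3.9593. B = V − Δ·S = 16.1331.
Each (Δ,B) replicates both successor values, so the strategy is self-financing and V0 is arbitrage-free.

(0,0): Delta=-0.1715 Bond=16.1331
(1,0): Delta=-0.6407 Bond=41.3252
(1,1): Delta=-0.0875 Bond=11.1217
(2,0): Delta=-1.0000 Bond=61.6935
(2,1): Delta=-0.5763 Bond=46.8889
(2,2): Delta=0.0000 Bond=0.0000
V0=3.9593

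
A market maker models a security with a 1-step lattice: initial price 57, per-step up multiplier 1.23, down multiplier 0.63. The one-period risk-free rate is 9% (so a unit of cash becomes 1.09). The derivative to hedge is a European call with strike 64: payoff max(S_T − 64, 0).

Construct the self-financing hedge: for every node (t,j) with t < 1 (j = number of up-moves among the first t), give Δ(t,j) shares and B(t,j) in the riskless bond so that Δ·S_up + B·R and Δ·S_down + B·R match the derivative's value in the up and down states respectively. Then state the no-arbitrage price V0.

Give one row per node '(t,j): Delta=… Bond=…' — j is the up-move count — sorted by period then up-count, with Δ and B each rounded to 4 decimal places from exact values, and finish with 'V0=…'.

Under the risk-neutral measure, an up-move has probability p* = (R−d)/(u−d) = 0.7667 and values discount at R = 1.09.
Payoff layer (t=1): V(1,0)=0.0000, V(1,1)=6.1100
Node (0,0) S=57.0000: V=(p*·6.1100+(1−p*)·0.0000)/1.09=4.2976; Δ=(6.1100−0.0000)/(70.1100−35.9100)=0.1787; B=V−Δ·S=-5.8858
The time-0 hedge costs 4.2976, which is the no-arbitrage price.

(0,0): Delta=0.1787 Bond=-5.8858
V0=4.2976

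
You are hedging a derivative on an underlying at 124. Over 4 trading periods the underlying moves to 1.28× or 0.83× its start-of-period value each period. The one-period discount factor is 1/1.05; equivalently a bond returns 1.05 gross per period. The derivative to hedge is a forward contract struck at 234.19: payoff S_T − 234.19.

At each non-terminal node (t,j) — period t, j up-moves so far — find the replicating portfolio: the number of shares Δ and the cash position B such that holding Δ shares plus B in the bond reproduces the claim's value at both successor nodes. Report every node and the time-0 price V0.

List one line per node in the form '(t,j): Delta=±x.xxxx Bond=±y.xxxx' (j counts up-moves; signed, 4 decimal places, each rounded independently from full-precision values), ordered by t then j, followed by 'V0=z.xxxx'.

(0,0): Delta=1.0000 Bond=-192.6687
(1,0): Delta=1.0000 Bond=-202.3021
(1,1): Delta=1.0000 Bond=-202.3021
(2,0): Delta=1.0000 Bond=-212.4172
(2,1): Delta=1.0000 Bond=-212.4172
(2,2): Delta=1.0000 Bond=-212.4172
(3,0): Delta=1.0000 Bond=-223.0381
(3,1): Delta=1.0000 Bond=-223.0381
(3,2): Delta=1.0000 Bond=-223.0381
(3,3): Delta=1.0000 Bond=-223.0381
V0=-68.6687

Since d<R<u, set p* = (R−d)/(u−d) = 0.4889; price each node as the discounted p*-expectation of its children.
Terminal payoffs: V(4,0)=-175.3417, V(4,1)=-143.4360, V(4,2)=-94.2320, V(4,3)=-18.3511, V(4,4)=98.6700
Node (3,0) S=70.9016: V=(p*·-143.4360+(1−p*)·-175.3417)/1.05=-152.1365; Δ=(-143.4360−-175.3417)/(90.7540−58.8483)=1.0000; B=V−Δ·S=-223.0381
Node (3,1) S=109.3422: V=(p*·-94.2320+(1−p*)·-143.4360)/1.05=-113.6959; Δ=(-94.2320−-143.4360)/(139.9580−90.7540)=1.0000; B=V−Δ·S=-223.0381
Node (3,2) S=168.6241: V=(p*·-18.3511+(1−p*)·-94.2320)/1.05=-54.4140; Δ=(-18.3511−-94.2320)/(215.8389−139.9580)=1.0000; B=V−Δ·S=-223.0381
Node (3,3) S=260.0468: V=(p*·98.6700+(1−p*)·-18.3511)/1.05=37.0088; Δ=(98.6700−-18.3511)/(332.8600−215.8389)=1.0000; B=V−Δ·S=-223.0381
Node (2,0) S=85.4236: V=(p*·-113.6959+(1−p*)·-152.1365)/1.05=-126.9936; Δ=(-113.6959−-152.1365)/(109.3422−70.9016)=1.0000; B=V−Δ·S=-212.4172
Node (2,1) S=131.7376: V=(p*·-54.4140+(1−p*)·-113.6959)/1.05=-80.6796; Δ=(-54.4140−-113.6959)/(168.6241−109.3422)=1.0000; B=V−Δ·S=-212.4172
Node (2,2) S=203.1616: V=(p*·37.0088+(1−p*)·-54.4140)/1.05=-9.2556; Δ=(37.0088−-54.4140)/(260.0468−168.6241)=1.0000; B=V−Δ·S=-212.4172
Node (1,0) S=102.9200: V=(p*·-80.6796+(1−p*)·-126.9936)/1.05=-99.3821; Δ=(-80.6796−-126.9936)/(131.7376−85.4236)=1.0000; B=V−Δ·S=-202.3021
Node (1,1) S=158.7200: V=(p*·-9.2556+(1−p*)·-80.6796)/1.05=-43.5821; Δ=(-9.2556−-80.6796)/(203.1616−131.7376)=1.0000; B=V−Δ·S=-202.3021
Node (0,0) S=124.0000: V=(p*·-43.5821+(1−p*)·-99.3821)/1.05=-68.6687; Δ=(-43.5821−-99.3821)/(158.7200−102.9200)=1.0000; B=V−Δ·S=-192.6687
The time-0 hedge costs -68.6687, which is the no-arbitrage price.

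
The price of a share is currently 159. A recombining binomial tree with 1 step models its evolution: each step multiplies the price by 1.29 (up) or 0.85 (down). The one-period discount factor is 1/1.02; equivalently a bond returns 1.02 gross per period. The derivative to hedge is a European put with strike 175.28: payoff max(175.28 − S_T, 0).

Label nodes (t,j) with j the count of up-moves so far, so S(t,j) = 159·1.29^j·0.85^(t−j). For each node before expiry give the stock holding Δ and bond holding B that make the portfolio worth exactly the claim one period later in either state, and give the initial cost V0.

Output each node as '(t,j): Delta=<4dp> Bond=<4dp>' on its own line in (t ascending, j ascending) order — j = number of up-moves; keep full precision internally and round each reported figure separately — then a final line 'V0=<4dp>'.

(0,0): Delta=-0.5736 Bond=115.3469
V0=24.1424

No-arbitrage ⇒ martingale measure with p* = (R−d)/(u−d) = 0.3864.
Payoff layer (t=1): V(1,0)=40.1300, V(1,1)=0.0000
(0,0): S=159.0000. Δ = (V_up−V_dn)/(S_up−S_dn) = (0.0000−40.1300)/(205.1100−135.1500) = -0.5736. V = [p*·0.0000 + (1−p*)·40.1300]/1.02 = 24.1424. B = V − Δ·S = 115.3469.
Self-financing check: at every node Δ·S+B equals the discounted successor values.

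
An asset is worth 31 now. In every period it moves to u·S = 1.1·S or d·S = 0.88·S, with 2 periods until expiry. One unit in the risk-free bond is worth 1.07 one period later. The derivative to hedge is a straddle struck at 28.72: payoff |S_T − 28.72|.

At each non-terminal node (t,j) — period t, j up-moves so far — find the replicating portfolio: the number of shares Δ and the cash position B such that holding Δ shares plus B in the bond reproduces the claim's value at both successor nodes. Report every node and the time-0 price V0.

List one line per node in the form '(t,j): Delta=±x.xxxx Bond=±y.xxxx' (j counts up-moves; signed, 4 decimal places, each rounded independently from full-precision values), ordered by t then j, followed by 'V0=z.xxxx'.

(0,0): Delta=0.8238 Bond=-19.4710
(1,0): Delta=-0.5708 Bond=17.2112
(1,1): Delta=1.0000 Bond=-26.8411
V0=6.0680

Risk-neutral probability p* = (R−d)/(u−d) = (1.07−0.88)/(1.1−0.88) = 0.8636.
Payoff layer (t=2): V(2,0)=4.7136, V(2,1)=1.2880, V(2,2)=8.7900
  t=1,j=0: stock 27.2800 → up 30.0080 (V=1.2880), down 24.0064 (V=4.7136). Price 1.6403; hedge Δ=-0.5708, bond B=17.2112.
  t=1,j=1: stock 34.1000 → up 37.5100 (V=8.7900), down 30.0080 (V=1.2880). Price 7.2589; hedge Δ=1.0000, bond B=-26.8411.
  t=0,j=0: stock 31.0000 → up 34.1000 (V=7.2589), down 27.2800 (V=1.6403). Price 6.0680; hedge Δ=0.8238, bond B=-19.4710.
Root portfolio cost Δ·31+B reproduces V0=6.0680.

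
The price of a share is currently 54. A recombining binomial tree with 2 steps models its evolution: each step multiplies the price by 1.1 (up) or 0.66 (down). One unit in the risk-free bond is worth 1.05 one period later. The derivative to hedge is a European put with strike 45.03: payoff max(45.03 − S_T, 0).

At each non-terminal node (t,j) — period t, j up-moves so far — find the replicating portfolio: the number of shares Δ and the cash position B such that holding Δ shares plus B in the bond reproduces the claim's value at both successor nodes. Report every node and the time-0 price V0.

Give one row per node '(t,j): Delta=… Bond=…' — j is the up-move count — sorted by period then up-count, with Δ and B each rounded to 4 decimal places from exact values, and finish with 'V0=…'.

(0,0): Delta=-0.2784 Bond=16.3510
(1,0): Delta=-1.0000 Bond=42.8857
(1,1): Delta=-0.2229 Bond=13.8714
V0=1.3164

Since d<R<u, set p* = (R−d)/(u−d) = 0.8864; price each node as the discounted p*-expectation of its children.
Payoff layer (t=2): V(2,0)=21.5076, V(2,1)=5.8260, V(2,2)=0.0000
(1,0): S=35.6400. Δ = (V_up−V_dn)/(S_up−S_dn) = (5.8260−21.5076)/(39.2040−23.5224) = -1.0000. V = [p*·5.8260 + (1−p*)·21.5076]/1.05 = 7.2457. B = V − Δ·S = 42.8857.
(1,1): S=59.4000. Δ = (V_up−V_dn)/(S_up−S_dn) = (0.0000−5.8260)/(65.3400−39.2040) = -0.2229. V = [p*·0.0000 + (1−p*)·5.8260]/1.05 = 0.6305. B = V − Δ·S = 13.8714.
(0,0): S=54.0000. Δ = (V_up−V_dn)/(S_up−S_dn) = (0.6305−7.2457)/(59.4000−35.6400) = -0.2784. V = [p*·0.6305 + (1−p*)·7.2457]/1.05 = 1.3164. B = V − Δ·S = 16.3510.
Check: Δ(0,0)·S0 + B(0,0) = 1.3164 = V0.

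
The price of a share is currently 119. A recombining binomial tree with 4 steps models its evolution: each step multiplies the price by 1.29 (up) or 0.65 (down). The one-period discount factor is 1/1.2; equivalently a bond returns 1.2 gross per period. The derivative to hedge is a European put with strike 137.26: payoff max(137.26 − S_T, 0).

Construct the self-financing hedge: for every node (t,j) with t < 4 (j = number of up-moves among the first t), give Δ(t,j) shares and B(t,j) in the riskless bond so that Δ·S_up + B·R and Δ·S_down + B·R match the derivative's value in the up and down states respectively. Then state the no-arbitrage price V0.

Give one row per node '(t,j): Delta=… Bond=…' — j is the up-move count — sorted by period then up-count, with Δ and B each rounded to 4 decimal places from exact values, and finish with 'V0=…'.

No-arbitrage ⇒ martingale measure with p* = (R−d)/(u−d) = 0.8594.
Payoff layer (t=4): V(4,0)=116.0178, V(4,1)=95.1023, V(4,2)=53.5932, V(4,3)=0.0000, V(4,4)=0.0000
Node (3,0) S=32.6804: V=(p*·95.1023+(1−p*)·116.0178)/1.2=81.7030; Δ=(95.1023−116.0178)/(42.1577−21.2422)=-1.0000; B=V−Δ·S=114.3833
Node (3,1) S=64.8580: V=(p*·53.5932+(1−p*)·95.1023)/1.2=49.5254; Δ=(53.5932−95.1023)/(83.6668−42.1577)=-1.0000; B=V−Δ·S=114.3833
Node (3,2) S=128.7181: V=(p*·0.0000+(1−p*)·53.5932)/1.2=6.2805; Δ=(0.0000−53.5932)/(166.0464−83.6668)=-0.6506; B=V−Δ·S=90.0198
Node (3,3) S=255.4560: V=(p*·0.0000+(1−p*)·0.0000)/1.2=0.0000; Δ=(0.0000−0.0000)/(329.5382−166.0464)=0.0000; B=V−Δ·S=0.0000
Node (2,0) S=50.2775: V=(p*·49.5254+(1−p*)·81.7030)/1.2=45.0419; Δ=(49.5254−81.7030)/(64.8580−32.6804)=-1.0000; B=V−Δ·S=95.3194
Node (2,1) S=99.7815: V=(p*·6.2805+(1−p*)·49.5254)/1.2=10.3015; Δ=(6.2805−49.5254)/(128.7181−64.8580)=-0.6772; B=V−Δ·S=77.8716
Node (2,2) S=198.0279: V=(p*·0.0000+(1−p*)·6.2805)/1.2=0.7360; Δ=(0.0000−6.2805)/(255.4560−128.7181)=-0.0496; B=V−Δ·S=10.5492
Node (1,0) S=77.3500: V=(p*·10.3015+(1−p*)·45.0419)/1.2=12.6557; Δ=(10.3015−45.0419)/(99.7815−50.2775)=-0.7018; B=V−Δ·S=66.9377
Node (1,1) S=153.5100: V=(p*·0.7360+(1−p*)·10.3015)/1.2=1.7343; Δ=(0.7360−10.3015)/(198.0279−99.7815)=-0.0974; B=V−Δ·S=16.6803
Node (0,0) S=119.0000: V=(p*·1.7343+(1−p*)·12.6557)/1.2=2.7251; Δ=(1.7343−12.6557)/(153.5100−77.3500)=-0.1434; B=V−Δ·S=19.7898
Root portfolio cost Δ·119+B reproduces V0=2.7251.

(0,0): Delta=-0.1434 Bond=19.7898
(1,0): Delta=-0.7018 Bond=66.9377
(1,1): Delta=-0.0974 Bond=16.6803
(2,0): Delta=-1.0000 Bond=95.3194
(2,1): Delta=-0.6772 Bond=77.8716
(2,2): Delta=-0.0496 Bond=10.5492
(3,0): Delta=-1.0000 Bond=114.3833
(3,1): Delta=-1.0000 Bond=114.3833
(3,2): Delta=-0.6506 Bond=90.0198
(3,3): Delta=0.0000 Bond=0.0000
V0=2.7251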